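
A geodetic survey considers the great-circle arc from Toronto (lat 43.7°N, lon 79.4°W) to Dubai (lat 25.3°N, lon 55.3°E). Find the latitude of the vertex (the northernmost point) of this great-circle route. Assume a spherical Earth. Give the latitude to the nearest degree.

≈ 62°N

The great circle lies in the plane with unit normal n̂ = (p₁ × p₂)/|p₁ × p₂|.
Here n̂_z ≈ +0.471; the vertex latitude is φ_max = arccos|n̂_z| ≈ 61.9°.
Check via Clairaut: cos φ_max = |cos φ₁| · sin C = cos(43.7°)·sin(40.7°) ≈ 0.471, again giving ≈ 61.9°.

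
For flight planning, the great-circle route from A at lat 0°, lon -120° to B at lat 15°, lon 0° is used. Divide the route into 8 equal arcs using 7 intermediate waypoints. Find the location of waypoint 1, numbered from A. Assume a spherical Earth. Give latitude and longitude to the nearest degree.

≈ lat 4°, lon -106°

Write both endpoints as unit vectors p₁, p₂ with components (cos φ cos λ, cos φ sin λ, sin φ).
The central angle between the endpoints is δ = arccos(p₁·p₂) ≈ 2.075 rad (118.9°).
Interpolate at f = 1/8 with slerp weights a = sin((1−f)δ)/sin δ ≈ 1.108, b = sin(fδ)/sin δ ≈ 0.293.
p = a·p₁ + b·p₂ ≈ (-0.271, -0.960, 0.076); φ = arcsin(p_z) ≈ 4.35°, λ = atan2(p_y, p_x) ≈ -105.78°.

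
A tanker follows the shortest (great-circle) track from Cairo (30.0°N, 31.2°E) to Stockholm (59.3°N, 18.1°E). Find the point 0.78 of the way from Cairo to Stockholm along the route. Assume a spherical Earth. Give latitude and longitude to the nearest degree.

Convert each endpoint to a unit vector on the sphere (x = cos φ cos λ, y = cos φ sin λ, z = sin φ).
The central angle between the endpoints is δ = arccos(p₁·p₂) ≈ 0.534 rad (30.6°).
Interpolate at f = 0.78 with slerp weights a = sin((1−f)δ)/sin δ ≈ 0.230, b = sin(fδ)/sin δ ≈ 0.795.
p = a·p₁ + b·p₂ ≈ (0.556, 0.229, 0.799); φ = arcsin(p_z) ≈ 53.00°, λ = atan2(p_y, p_x) ≈ 22.41°.

≈ 53°N, 22°E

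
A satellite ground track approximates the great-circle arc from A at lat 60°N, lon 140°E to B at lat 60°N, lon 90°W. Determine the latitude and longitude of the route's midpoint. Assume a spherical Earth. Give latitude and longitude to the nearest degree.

≈ lat 76°N, lon 155°W

Convert each endpoint to a unit vector on the sphere (x = cos φ cos λ, y = cos φ sin λ, z = sin φ).
The central angle between the endpoints is δ = arccos(p₁·p₂) ≈ 0.941 rad (53.9°).
Interpolate at f = 1/2 with slerp weights a = sin((1−f)δ)/sin δ ≈ 0.561, b = sin(fδ)/sin δ ≈ 0.561.
p = a·p₁ + b·p₂ ≈ (-0.215, -0.100, 0.971); φ = arcsin(p_z) ≈ 76.29°, λ = atan2(p_y, p_x) ≈ -155.00°.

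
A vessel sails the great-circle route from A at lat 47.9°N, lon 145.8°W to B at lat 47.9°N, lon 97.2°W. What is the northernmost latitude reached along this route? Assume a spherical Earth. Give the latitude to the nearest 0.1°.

The great circle lies in the plane with unit normal n̂ = (p₁ × p₂)/|p₁ × p₂|.
Here n̂_z ≈ +0.636; the vertex latitude is φ_max = arccos|n̂_z| ≈ 50.5°.
Check via Clairaut: cos φ_max = |cos φ₁| · sin C = cos(47.9°)·sin(71.5°) ≈ 0.636, again giving ≈ 50.5°.

≈ 50.5°N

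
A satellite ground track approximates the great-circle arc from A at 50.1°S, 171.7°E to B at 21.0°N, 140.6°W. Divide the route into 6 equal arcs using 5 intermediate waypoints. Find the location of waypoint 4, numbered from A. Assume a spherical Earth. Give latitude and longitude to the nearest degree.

≈ 4°S, 153°W

Write both endpoints as unit vectors p₁, p₂ with components (cos φ cos λ, cos φ sin λ, sin φ).
The central angle between the endpoints is δ = arccos(p₁·p₂) ≈ 1.442 rad (82.6°).
Interpolate at f = 4/6 with slerp weights a = sin((1−f)δ)/sin δ ≈ 0.466, b = sin(fδ)/sin δ ≈ 0.827.
p = a·p₁ + b·p₂ ≈ (-0.893, -0.447, -0.061); φ = arcsin(p_z) ≈ -3.52°, λ = atan2(p_y, p_x) ≈ -153.41°.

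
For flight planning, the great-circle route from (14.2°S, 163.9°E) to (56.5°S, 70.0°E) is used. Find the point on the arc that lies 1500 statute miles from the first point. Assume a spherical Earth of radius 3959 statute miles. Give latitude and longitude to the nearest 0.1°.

≈ (31.7°S, 149.8°E)

The haversine formula gives a central angle δ ≈ 1.402 rad (80.3°) between the endpoints. The total great-circle distance is δ·R ≈ 1.402 × 3959 ≈ 5550 mi, so the target fraction is f = 1500/5550 ≈ 0.270.
Interpolate at f ≈ 0.270 with slerp weights a = sin((1−f)δ)/sin δ ≈ 0.866, b = sin(fδ)/sin δ ≈ 0.375.
p = a·p₁ + b·p₂ ≈ (-0.736, 0.427, -0.525); φ = arcsin(p_z) ≈ -31.69°, λ = atan2(p_y, p_x) ≈ 149.85°.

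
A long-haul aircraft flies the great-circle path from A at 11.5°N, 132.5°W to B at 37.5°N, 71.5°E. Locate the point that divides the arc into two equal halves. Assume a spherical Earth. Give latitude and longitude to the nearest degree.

≈ 63°N, 176°E

Convert each endpoint to a unit vector on the sphere (x = cos φ cos λ, y = cos φ sin λ, z = sin φ).
The central angle between the endpoints is δ = arccos(p₁·p₂) ≈ 2.200 rad (126.1°).
Interpolate at f = 1/2 with slerp weights a = sin((1−f)δ)/sin δ ≈ 1.103, b = sin(fδ)/sin δ ≈ 1.103.
p = a·p₁ + b·p₂ ≈ (-0.452, 0.033, 0.891); φ = arcsin(p_z) ≈ 63.02°, λ = atan2(p_y, p_x) ≈ 175.83°.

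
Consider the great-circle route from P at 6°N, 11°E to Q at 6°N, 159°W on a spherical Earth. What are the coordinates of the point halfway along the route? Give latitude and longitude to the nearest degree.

≈ 50°N, 74°W

From cos δ = sin φ₁ sin φ₂ + cos φ₁ cos φ₂ cos Δλ, the central angle is δ ≈ 2.869 rad (164.4°).
Interpolate at f = 1/2 with slerp weights a = sin((1−f)δ)/sin δ ≈ 3.682, b = sin(fδ)/sin δ ≈ 3.682.
p = a·p₁ + b·p₂ ≈ (0.176, -0.614, 0.770); φ = arcsin(p_z) ≈ 50.33°, λ = atan2(p_y, p_x) ≈ -74.00°.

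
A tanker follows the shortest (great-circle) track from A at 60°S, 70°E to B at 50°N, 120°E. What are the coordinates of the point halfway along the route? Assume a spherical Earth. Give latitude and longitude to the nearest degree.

From cos δ = sin φ₁ sin φ₂ + cos φ₁ cos φ₂ cos Δλ, the central angle is δ ≈ 2.045 rad (117.2°).
Interpolate at f = 1/2 with slerp weights a = sin((1−f)δ)/sin δ ≈ 0.959, b = sin(fδ)/sin δ ≈ 0.959.
p = a·p₁ + b·p₂ ≈ (-0.144, 0.985, -0.096); φ = arcsin(p_z) ≈ -5.50°, λ = atan2(p_y, p_x) ≈ 98.33°.

≈ 6°S, 98°E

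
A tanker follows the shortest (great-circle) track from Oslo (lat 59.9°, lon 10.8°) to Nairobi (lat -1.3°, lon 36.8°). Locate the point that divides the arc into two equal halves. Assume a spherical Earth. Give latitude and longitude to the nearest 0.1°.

≈ lat 29.9°, lon 28.2°

Write both endpoints as unit vectors p₁, p₂ with components (cos φ cos λ, cos φ sin λ, sin φ).
The central angle between the endpoints is δ = arccos(p₁·p₂) ≈ 1.125 rad (64.5°).
Interpolate at f = 1/2 with slerp weights a = sin((1−f)δ)/sin δ ≈ 0.591, b = sin(fδ)/sin δ ≈ 0.591.
p = a·p₁ + b·p₂ ≈ (0.764, 0.410, 0.498); φ = arcsin(p_z) ≈ 29.87°, λ = atan2(p_y, p_x) ≈ 28.18°.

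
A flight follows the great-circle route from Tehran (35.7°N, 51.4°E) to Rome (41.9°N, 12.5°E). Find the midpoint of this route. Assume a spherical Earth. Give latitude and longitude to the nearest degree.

From cos δ = sin φ₁ sin φ₂ + cos φ₁ cos φ₂ cos Δλ, the central angle is δ ≈ 0.535 rad (30.7°).
Interpolate at f = 1/2 with slerp weights a = sin((1−f)δ)/sin δ ≈ 0.518, b = sin(fδ)/sin δ ≈ 0.518.
p = a·p₁ + b·p₂ ≈ (0.639, 0.413, 0.649); φ = arcsin(p_z) ≈ 40.45°, λ = atan2(p_y, p_x) ≈ 32.83°.

≈ 40°N, 33°E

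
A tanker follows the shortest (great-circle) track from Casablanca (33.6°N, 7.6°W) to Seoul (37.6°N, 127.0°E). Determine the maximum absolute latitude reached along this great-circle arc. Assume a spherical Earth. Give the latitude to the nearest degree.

The great circle lies in the plane with unit normal n̂ = (p₁ × p₂)/|p₁ × p₂|.
Here n̂_z ≈ +0.474; the vertex latitude is φ_max = arccos|n̂_z| ≈ 61.7°.
Check via Clairaut: cos φ_max = |cos φ₁| · sin C = cos(33.6°)·sin(34.7°) ≈ 0.474, again giving ≈ 61.7°.

≈ 62°N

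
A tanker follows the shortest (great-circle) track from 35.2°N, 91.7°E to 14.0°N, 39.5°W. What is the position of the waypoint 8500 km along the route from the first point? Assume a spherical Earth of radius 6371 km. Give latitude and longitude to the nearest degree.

Write both endpoints as unit vectors p₁, p₂ with components (cos φ cos λ, cos φ sin λ, sin φ).
The central angle between the endpoints is δ = arccos(p₁·p₂) ≈ 1.964 rad (112.5°). The total great-circle distance is δ·R ≈ 1.964 × 6371 ≈ 12510 km, so the target fraction is f = 8500/12510 ≈ 0.679.
Interpolate at f ≈ 0.679 with slerp weights a = sin((1−f)δ)/sin δ ≈ 0.637, b = sin(fδ)/sin δ ≈ 1.052.
p = a·p₁ + b·p₂ ≈ (0.772, -0.129, 0.622); φ = arcsin(p_z) ≈ 38.46°, λ = atan2(p_y, p_x) ≈ -9.48°.

≈ 38°N, 9°W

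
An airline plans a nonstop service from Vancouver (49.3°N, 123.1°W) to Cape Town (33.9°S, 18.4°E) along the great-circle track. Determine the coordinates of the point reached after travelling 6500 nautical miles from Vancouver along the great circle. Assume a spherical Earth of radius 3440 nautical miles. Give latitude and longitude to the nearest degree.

≈ (5°S, 11°W)

From cos δ = sin φ₁ sin φ₂ + cos φ₁ cos φ₂ cos Δλ, the central angle is δ ≈ 2.580 rad (147.8°). The total great-circle distance is δ·R ≈ 2.580 × 3440 ≈ 8875 nmi, so the target fraction is f = 6500/8875 ≈ 0.732.
Interpolate at f ≈ 0.732 with slerp weights a = sin((1−f)δ)/sin δ ≈ 1.196, b = sin(fδ)/sin δ ≈ 1.783.
p = a·p₁ + b·p₂ ≈ (0.979, -0.186, -0.088); φ = arcsin(p_z) ≈ -5.04°, λ = atan2(p_y, p_x) ≈ -10.77°.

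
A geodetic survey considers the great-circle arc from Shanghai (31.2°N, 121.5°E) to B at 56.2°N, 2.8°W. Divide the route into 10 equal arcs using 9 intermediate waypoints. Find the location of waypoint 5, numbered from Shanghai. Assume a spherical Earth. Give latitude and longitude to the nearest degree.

≈ 62°N, 81°E

The haversine formula gives a central angle δ ≈ 1.408 rad (80.7°) between the endpoints.
Interpolate at f = 5/10 with slerp weights a = sin((1−f)δ)/sin δ ≈ 0.656, b = sin(fδ)/sin δ ≈ 0.656.
p = a·p₁ + b·p₂ ≈ (0.071, 0.461, 0.885); φ = arcsin(p_z) ≈ 62.22°, λ = atan2(p_y, p_x) ≈ 81.20°.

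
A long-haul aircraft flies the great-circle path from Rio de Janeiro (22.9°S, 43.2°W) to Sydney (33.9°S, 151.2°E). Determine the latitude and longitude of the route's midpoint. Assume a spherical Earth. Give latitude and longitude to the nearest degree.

The haversine formula gives a central angle δ ≈ 2.122 rad (121.6°) between the endpoints.
Interpolate at f = 1/2 with slerp weights a = sin((1−f)δ)/sin δ ≈ 1.024, b = sin(fδ)/sin δ ≈ 1.024.
p = a·p₁ + b·p₂ ≈ (-0.057, -0.236, -0.970); φ = arcsin(p_z) ≈ -75.93°, λ = atan2(p_y, p_x) ≈ -103.60°.

≈ 76°S, 104°W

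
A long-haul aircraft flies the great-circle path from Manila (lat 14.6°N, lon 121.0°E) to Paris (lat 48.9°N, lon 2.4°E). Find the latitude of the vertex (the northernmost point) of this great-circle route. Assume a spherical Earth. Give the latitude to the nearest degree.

The great circle lies in the plane with unit normal n̂ = (p₁ × p₂)/|p₁ × p₂|.
Here n̂_z ≈ -0.562; the vertex latitude is φ_max = arccos|n̂_z| ≈ 55.8°.
Check via Clairaut: cos φ_max = |cos φ₁| · sin C = cos(14.6°)·sin(35.5°) ≈ 0.562, again giving ≈ 55.8°.

≈ 56°N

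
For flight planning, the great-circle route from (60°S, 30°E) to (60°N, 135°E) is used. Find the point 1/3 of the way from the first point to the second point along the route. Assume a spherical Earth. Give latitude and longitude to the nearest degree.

Write both endpoints as unit vectors p₁, p₂ with components (cos φ cos λ, cos φ sin λ, sin φ).
The central angle between the endpoints is δ = arccos(p₁·p₂) ≈ 2.523 rad (144.6°).
Interpolate at f = 1/3 with slerp weights a = sin((1−f)δ)/sin δ ≈ 1.714, b = sin(fδ)/sin δ ≈ 1.285.
p = a·p₁ + b·p₂ ≈ (0.288, 0.883, -0.371); φ = arcsin(p_z) ≈ -21.79°, λ = atan2(p_y, p_x) ≈ 71.95°.

≈ (22°S, 72°E)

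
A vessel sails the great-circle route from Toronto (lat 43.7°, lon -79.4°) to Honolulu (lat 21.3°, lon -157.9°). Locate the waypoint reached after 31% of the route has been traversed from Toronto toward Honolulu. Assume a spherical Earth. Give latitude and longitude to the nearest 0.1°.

The haversine formula gives a central angle δ ≈ 1.175 rad (67.3°) between the endpoints.
Interpolate at f = 0.31 with slerp weights a = sin((1−f)δ)/sin δ ≈ 0.786, b = sin(fδ)/sin δ ≈ 0.386.
p = a·p₁ + b·p₂ ≈ (-0.229, -0.694, 0.683); φ = arcsin(p_z) ≈ 43.08°, λ = atan2(p_y, p_x) ≈ -108.26°.

≈ lat 43.1°, lon -108.3°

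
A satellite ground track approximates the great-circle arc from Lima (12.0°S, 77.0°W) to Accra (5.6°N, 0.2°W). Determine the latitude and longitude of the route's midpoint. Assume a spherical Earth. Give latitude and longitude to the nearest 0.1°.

Write both endpoints as unit vectors p₁, p₂ with components (cos φ cos λ, cos φ sin λ, sin φ).
The central angle between the endpoints is δ = arccos(p₁·p₂) ≈ 1.367 rad (78.3°).
Interpolate at f = 1/2 with slerp weights a = sin((1−f)δ)/sin δ ≈ 0.645, b = sin(fδ)/sin δ ≈ 0.645.
p = a·p₁ + b·p₂ ≈ (0.784, -0.617, -0.071); φ = arcsin(p_z) ≈ -4.08°, λ = atan2(p_y, p_x) ≈ -38.21°.

≈ 4.1°S, 38.2°W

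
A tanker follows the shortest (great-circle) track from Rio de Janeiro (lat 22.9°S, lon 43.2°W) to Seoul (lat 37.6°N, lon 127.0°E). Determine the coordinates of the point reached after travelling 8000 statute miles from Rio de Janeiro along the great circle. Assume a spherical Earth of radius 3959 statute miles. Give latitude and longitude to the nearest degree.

Convert each endpoint to a unit vector on the sphere (x = cos φ cos λ, y = cos φ sin λ, z = sin φ).
The central angle between the endpoints is δ = arccos(p₁·p₂) ≈ 2.846 rad (163.1°). The total great-circle distance is δ·R ≈ 2.846 × 3959 ≈ 11267 mi, so the target fraction is f = 8000/11267 ≈ 0.710.
Interpolate at f ≈ 0.710 with slerp weights a = sin((1−f)δ)/sin δ ≈ 2.522, b = sin(fδ)/sin δ ≈ 3.091.
p = a·p₁ + b·p₂ ≈ (0.220, 0.365, 0.905); φ = arcsin(p_z) ≈ 64.76°, λ = atan2(p_y, p_x) ≈ 58.99°.

≈ lat 65°N, lon 59°E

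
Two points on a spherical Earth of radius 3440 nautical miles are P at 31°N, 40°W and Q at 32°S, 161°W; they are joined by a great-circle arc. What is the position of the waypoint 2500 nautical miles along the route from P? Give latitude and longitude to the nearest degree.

≈ 12°N, 80°W

Convert each endpoint to a unit vector on the sphere (x = cos φ cos λ, y = cos φ sin λ, z = sin φ).
The central angle between the endpoints is δ = arccos(p₁·p₂) ≈ 2.275 rad (130.3°). The total great-circle distance is δ·R ≈ 2.275 × 3440 ≈ 7826 nmi, so the target fraction is f = 2500/7826 ≈ 0.319.
Interpolate at f ≈ 0.319 with slerp weights a = sin((1−f)δ)/sin δ ≈ 1.312, b = sin(fδ)/sin δ ≈ 0.872.
p = a·p₁ + b·p₂ ≈ (0.162, -0.963, 0.214); φ = arcsin(p_z) ≈ 12.33°, λ = atan2(p_y, p_x) ≈ -80.44°.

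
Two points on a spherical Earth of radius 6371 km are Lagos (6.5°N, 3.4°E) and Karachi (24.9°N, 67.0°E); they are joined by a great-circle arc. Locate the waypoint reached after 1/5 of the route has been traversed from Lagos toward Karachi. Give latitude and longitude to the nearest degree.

≈ 12°N, 15°E

Write both endpoints as unit vectors p₁, p₂ with components (cos φ cos λ, cos φ sin λ, sin φ).
The central angle between the endpoints is δ = arccos(p₁·p₂) ≈ 1.106 rad (63.4°).
Interpolate at f = 1/5 with slerp weights a = sin((1−f)δ)/sin δ ≈ 0.866, b = sin(fδ)/sin δ ≈ 0.245.
p = a·p₁ + b·p₂ ≈ (0.946, 0.256, 0.201); φ = arcsin(p_z) ≈ 11.61°, λ = atan2(p_y, p_x) ≈ 15.15°.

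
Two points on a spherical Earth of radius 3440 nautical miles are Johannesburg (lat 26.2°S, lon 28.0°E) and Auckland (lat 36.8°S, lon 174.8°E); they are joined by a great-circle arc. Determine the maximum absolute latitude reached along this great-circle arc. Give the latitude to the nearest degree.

The great circle lies in the plane with unit normal n̂ = (p₁ × p₂)/|p₁ × p₂|.
Here n̂_z ≈ +0.418; the vertex latitude is φ_max = arccos|n̂_z| ≈ 65.3°.
Check via Clairaut: cos φ_max = |cos φ₁| · sin C = cos(26.2°)·sin(152.2°) ≈ 0.418, again giving ≈ 65.3°.

≈ 65°S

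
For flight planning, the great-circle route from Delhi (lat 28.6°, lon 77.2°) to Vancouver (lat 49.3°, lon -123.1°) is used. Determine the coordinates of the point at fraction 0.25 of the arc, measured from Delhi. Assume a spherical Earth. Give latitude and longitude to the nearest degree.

≈ lat 53°, lon 86°

From cos δ = sin φ₁ sin φ₂ + cos φ₁ cos φ₂ cos Δλ, the central angle is δ ≈ 1.746 rad (100.0°).
Interpolate at f = 0.25 with slerp weights a = sin((1−f)δ)/sin δ ≈ 0.981, b = sin(fδ)/sin δ ≈ 0.429.
p = a·p₁ + b·p₂ ≈ (0.038, 0.605, 0.795); φ = arcsin(p_z) ≈ 52.66°, λ = atan2(p_y, p_x) ≈ 86.41°.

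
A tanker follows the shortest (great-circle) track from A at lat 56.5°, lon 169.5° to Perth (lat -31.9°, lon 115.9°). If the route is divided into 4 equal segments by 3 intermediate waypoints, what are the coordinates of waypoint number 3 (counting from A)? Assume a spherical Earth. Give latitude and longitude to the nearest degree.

The haversine formula gives a central angle δ ≈ 1.734 rad (99.4°) between the endpoints.
Interpolate at f = 3/4 with slerp weights a = sin((1−f)δ)/sin δ ≈ 0.426, b = sin(fδ)/sin δ ≈ 0.977.
p = a·p₁ + b·p₂ ≈ (-0.593, 0.789, -0.161); φ = arcsin(p_z) ≈ -9.27°, λ = atan2(p_y, p_x) ≈ 126.95°.

≈ lat -9°, lon 127°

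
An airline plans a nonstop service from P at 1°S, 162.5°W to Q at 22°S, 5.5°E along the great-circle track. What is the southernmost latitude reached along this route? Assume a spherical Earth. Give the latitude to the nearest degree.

≈ 64°S

The great circle lies in the plane with unit normal n̂ = (p₁ × p₂)/|p₁ × p₂|.
Here n̂_z ≈ +0.443; the vertex latitude is φ_max = arccos|n̂_z| ≈ 63.7°.
Check via Clairaut: cos φ_max = |cos φ₁| · sin C = cos(1.0°)·sin(153.7°) ≈ 0.443, again giving ≈ 63.7°.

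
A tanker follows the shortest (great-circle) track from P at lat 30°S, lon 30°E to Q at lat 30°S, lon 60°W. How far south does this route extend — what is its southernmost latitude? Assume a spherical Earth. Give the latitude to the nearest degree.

The great circle lies in the plane with unit normal n̂ = (p₁ × p₂)/|p₁ × p₂|.
Here n̂_z ≈ -0.775; the vertex latitude is φ_max = arccos|n̂_z| ≈ 39.2°.
Check via Clairaut: cos φ_max = |cos φ₁| · sin C = cos(30.0°)·sin(116.6°) ≈ 0.775, again giving ≈ 39.2°.

≈ 39°S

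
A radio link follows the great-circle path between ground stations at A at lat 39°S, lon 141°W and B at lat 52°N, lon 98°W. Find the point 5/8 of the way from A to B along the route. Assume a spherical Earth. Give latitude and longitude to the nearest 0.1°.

≈ lat 18.5°N, lon 117.8°W

Convert each endpoint to a unit vector on the sphere (x = cos φ cos λ, y = cos φ sin λ, z = sin φ).
The central angle between the endpoints is δ = arccos(p₁·p₂) ≈ 1.717 rad (98.4°).
Interpolate at f = 5/8 with slerp weights a = sin((1−f)δ)/sin δ ≈ 0.607, b = sin(fδ)/sin δ ≈ 0.888.
p = a·p₁ + b·p₂ ≈ (-0.443, -0.838, 0.318); φ = arcsin(p_z) ≈ 18.55°, λ = atan2(p_y, p_x) ≈ -117.83°.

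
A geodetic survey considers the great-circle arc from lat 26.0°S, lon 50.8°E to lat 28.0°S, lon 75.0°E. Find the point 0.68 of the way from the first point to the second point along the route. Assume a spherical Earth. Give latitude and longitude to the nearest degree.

Convert each endpoint to a unit vector on the sphere (x = cos φ cos λ, y = cos φ sin λ, z = sin φ).
The central angle between the endpoints is δ = arccos(p₁·p₂) ≈ 0.377 rad (21.6°).
Interpolate at f = 0.68 with slerp weights a = sin((1−f)δ)/sin δ ≈ 0.327, b = sin(fδ)/sin δ ≈ 0.689.
p = a·p₁ + b·p₂ ≈ (0.343, 0.815, -0.467); φ = arcsin(p_z) ≈ -27.82°, λ = atan2(p_y, p_x) ≈ 67.17°.

≈ lat 28°S, lon 67°E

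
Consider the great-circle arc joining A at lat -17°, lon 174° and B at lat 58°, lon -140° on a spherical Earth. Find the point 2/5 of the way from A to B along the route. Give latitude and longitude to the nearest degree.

Write both endpoints as unit vectors p₁, p₂ with components (cos φ cos λ, cos φ sin λ, sin φ).
The central angle between the endpoints is δ = arccos(p₁·p₂) ≈ 1.467 rad (84.0°).
Interpolate at f = 2/5 with slerp weights a = sin((1−f)δ)/sin δ ≈ 0.775, b = sin(fδ)/sin δ ≈ 0.557.
p = a·p₁ + b·p₂ ≈ (-0.963, -0.112, 0.245); φ = arcsin(p_z) ≈ 14.21°, λ = atan2(p_y, p_x) ≈ -173.36°.

≈ lat 14°, lon -173°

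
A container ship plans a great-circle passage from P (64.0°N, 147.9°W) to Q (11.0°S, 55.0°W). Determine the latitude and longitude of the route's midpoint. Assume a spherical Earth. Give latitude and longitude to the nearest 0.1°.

≈ (33.9°N, 79.5°W)

Convert each endpoint to a unit vector on the sphere (x = cos φ cos λ, y = cos φ sin λ, z = sin φ).
The central angle between the endpoints is δ = arccos(p₁·p₂) ≈ 1.765 rad (101.1°).
Interpolate at f = 1/2 with slerp weights a = sin((1−f)δ)/sin δ ≈ 0.787, b = sin(fδ)/sin δ ≈ 0.787.
p = a·p₁ + b·p₂ ≈ (0.151, -0.816, 0.557); φ = arcsin(p_z) ≈ 33.87°, λ = atan2(p_y, p_x) ≈ -79.53°.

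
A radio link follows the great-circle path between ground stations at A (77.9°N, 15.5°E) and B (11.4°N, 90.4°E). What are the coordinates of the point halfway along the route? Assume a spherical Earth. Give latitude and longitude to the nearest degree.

≈ (48°N, 79°E)

From cos δ = sin φ₁ sin φ₂ + cos φ₁ cos φ₂ cos Δλ, the central angle is δ ≈ 1.321 rad (75.7°).
Interpolate at f = 1/2 with slerp weights a = sin((1−f)δ)/sin δ ≈ 0.633, b = sin(fδ)/sin δ ≈ 0.633.
p = a·p₁ + b·p₂ ≈ (0.124, 0.656, 0.744); φ = arcsin(p_z) ≈ 48.10°, λ = atan2(p_y, p_x) ≈ 79.33°.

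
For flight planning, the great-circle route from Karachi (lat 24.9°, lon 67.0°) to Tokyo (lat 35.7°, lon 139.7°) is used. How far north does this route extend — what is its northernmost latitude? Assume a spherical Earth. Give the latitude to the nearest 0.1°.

≈ 37.4°

The great circle lies in the plane with unit normal n̂ = (p₁ × p₂)/|p₁ × p₂|.
Here n̂_z ≈ +0.794; the vertex latitude is φ_max = arccos|n̂_z| ≈ 37.4°.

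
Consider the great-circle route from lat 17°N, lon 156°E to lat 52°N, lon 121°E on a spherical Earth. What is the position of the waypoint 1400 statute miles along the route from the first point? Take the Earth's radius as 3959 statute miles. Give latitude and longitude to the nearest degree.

Write both endpoints as unit vectors p₁, p₂ with components (cos φ cos λ, cos φ sin λ, sin φ).
The central angle between the endpoints is δ = arccos(p₁·p₂) ≈ 0.777 rad (44.5°). The total great-circle distance is δ·R ≈ 0.777 × 3959 ≈ 3078 mi, so the target fraction is f = 1400/3078 ≈ 0.455.
Interpolate at f ≈ 0.455 with slerp weights a = sin((1−f)δ)/sin δ ≈ 0.586, b = sin(fδ)/sin δ ≈ 0.494.
p = a·p₁ + b·p₂ ≈ (-0.669, 0.489, 0.560); φ = arcsin(p_z) ≈ 34.09°, λ = atan2(p_y, p_x) ≈ 143.85°.

≈ lat 34°N, lon 144°E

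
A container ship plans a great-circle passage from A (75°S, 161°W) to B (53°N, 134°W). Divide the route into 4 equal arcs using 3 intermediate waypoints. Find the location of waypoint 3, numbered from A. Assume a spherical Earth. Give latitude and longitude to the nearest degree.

≈ (21°N, 139°W)

The haversine formula gives a central angle δ ≈ 2.256 rad (129.2°) between the endpoints.
Interpolate at f = 3/4 with slerp weights a = sin((1−f)δ)/sin δ ≈ 0.690, b = sin(fδ)/sin δ ≈ 1.282.
p = a·p₁ + b·p₂ ≈ (-0.705, -0.613, 0.357); φ = arcsin(p_z) ≈ 20.92°, λ = atan2(p_y, p_x) ≈ -138.98°.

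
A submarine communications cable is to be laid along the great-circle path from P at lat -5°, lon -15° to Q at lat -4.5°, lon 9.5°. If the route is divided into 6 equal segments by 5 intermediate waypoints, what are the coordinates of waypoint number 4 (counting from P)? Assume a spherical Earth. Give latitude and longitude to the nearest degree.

≈ lat -5°, lon 1°

Write both endpoints as unit vectors p₁, p₂ with components (cos φ cos λ, cos φ sin λ, sin φ).
The central angle between the endpoints is δ = arccos(p₁·p₂) ≈ 0.426 rad (24.4°).
Interpolate at f = 4/6 with slerp weights a = sin((1−f)δ)/sin δ ≈ 0.342, b = sin(fδ)/sin δ ≈ 0.678.
p = a·p₁ + b·p₂ ≈ (0.996, 0.023, -0.083); φ = arcsin(p_z) ≈ -4.76°, λ = atan2(p_y, p_x) ≈ 1.34°.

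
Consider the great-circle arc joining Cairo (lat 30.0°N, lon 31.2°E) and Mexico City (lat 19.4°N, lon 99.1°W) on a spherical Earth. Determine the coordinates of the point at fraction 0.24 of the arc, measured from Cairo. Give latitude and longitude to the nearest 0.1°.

The haversine formula gives a central angle δ ≈ 1.941 rad (111.2°) between the endpoints.
Interpolate at f = 0.24 with slerp weights a = sin((1−f)δ)/sin δ ≈ 1.068, b = sin(fδ)/sin δ ≈ 0.482.
p = a·p₁ + b·p₂ ≈ (0.719, 0.030, 0.694); φ = arcsin(p_z) ≈ 43.96°, λ = atan2(p_y, p_x) ≈ 2.40°.

≈ lat 44.0°N, lon 2.4°E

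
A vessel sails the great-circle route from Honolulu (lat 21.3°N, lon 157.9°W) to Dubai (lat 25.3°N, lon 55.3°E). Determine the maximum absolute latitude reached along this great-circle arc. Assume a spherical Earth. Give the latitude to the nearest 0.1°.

The great circle lies in the plane with unit normal n̂ = (p₁ × p₂)/|p₁ × p₂|.
Here n̂_z ≈ -0.552; the vertex latitude is φ_max = arccos|n̂_z| ≈ 56.5°.

≈ 56.5°N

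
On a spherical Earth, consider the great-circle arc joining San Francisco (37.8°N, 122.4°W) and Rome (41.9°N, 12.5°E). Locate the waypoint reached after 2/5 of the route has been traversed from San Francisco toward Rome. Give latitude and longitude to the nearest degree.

≈ 63°N, 79°W

Convert each endpoint to a unit vector on the sphere (x = cos φ cos λ, y = cos φ sin λ, z = sin φ).
The central angle between the endpoints is δ = arccos(p₁·p₂) ≈ 1.577 rad (90.3°).
Interpolate at f = 2/5 with slerp weights a = sin((1−f)δ)/sin δ ≈ 0.811, b = sin(fδ)/sin δ ≈ 0.590.
p = a·p₁ + b·p₂ ≈ (0.085, -0.446, 0.891); φ = arcsin(p_z) ≈ 62.99°, λ = atan2(p_y, p_x) ≈ -79.20°.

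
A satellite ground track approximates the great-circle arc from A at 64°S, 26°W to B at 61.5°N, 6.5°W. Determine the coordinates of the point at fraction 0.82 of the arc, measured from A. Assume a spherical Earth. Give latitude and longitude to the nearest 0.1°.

Write both endpoints as unit vectors p₁, p₂ with components (cos φ cos λ, cos φ sin λ, sin φ).
The central angle between the endpoints is δ = arccos(p₁·p₂) ≈ 2.205 rad (126.3°).
Interpolate at f = 0.82 with slerp weights a = sin((1−f)δ)/sin δ ≈ 0.480, b = sin(fδ)/sin δ ≈ 1.207.
p = a·p₁ + b·p₂ ≈ (0.761, -0.157, 0.629); φ = arcsin(p_z) ≈ 38.98°, λ = atan2(p_y, p_x) ≈ -11.68°.

≈ 39.0°N, 11.7°W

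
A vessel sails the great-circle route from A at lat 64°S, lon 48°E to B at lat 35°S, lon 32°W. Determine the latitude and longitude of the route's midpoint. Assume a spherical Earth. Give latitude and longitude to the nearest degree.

Write both endpoints as unit vectors p₁, p₂ with components (cos φ cos λ, cos φ sin λ, sin φ).
The central angle between the endpoints is δ = arccos(p₁·p₂) ≈ 0.955 rad (54.7°).
Interpolate at f = 1/2 with slerp weights a = sin((1−f)δ)/sin δ ≈ 0.563, b = sin(fδ)/sin δ ≈ 0.563.
p = a·p₁ + b·p₂ ≈ (0.556, -0.061, -0.829); φ = arcsin(p_z) ≈ -55.98°, λ = atan2(p_y, p_x) ≈ -6.26°.

≈ lat 56°S, lon 6°W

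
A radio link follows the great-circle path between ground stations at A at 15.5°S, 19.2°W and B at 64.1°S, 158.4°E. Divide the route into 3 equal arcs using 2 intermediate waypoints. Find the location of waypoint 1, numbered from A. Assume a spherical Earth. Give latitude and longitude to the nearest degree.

From cos δ = sin φ₁ sin φ₂ + cos φ₁ cos φ₂ cos Δλ, the central angle is δ ≈ 1.752 rad (100.4°).
Interpolate at f = 1/3 with slerp weights a = sin((1−f)δ)/sin δ ≈ 0.935, b = sin(fδ)/sin δ ≈ 0.561.
p = a·p₁ + b·p₂ ≈ (0.623, -0.206, -0.754); φ = arcsin(p_z) ≈ -48.95°, λ = atan2(p_y, p_x) ≈ -18.31°.

≈ 49°S, 18°W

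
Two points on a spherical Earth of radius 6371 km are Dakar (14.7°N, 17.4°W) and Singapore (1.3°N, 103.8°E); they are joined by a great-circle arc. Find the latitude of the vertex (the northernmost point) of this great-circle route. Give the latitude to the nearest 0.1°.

≈ 17.8°N

The great circle lies in the plane with unit normal n̂ = (p₁ × p₂)/|p₁ × p₂|.
Here n̂_z ≈ +0.952; the vertex latitude is φ_max = arccos|n̂_z| ≈ 17.8°.
Check via Clairaut: cos φ_max = |cos φ₁| · sin C = cos(14.7°)·sin(79.8°) ≈ 0.952, again giving ≈ 17.8°.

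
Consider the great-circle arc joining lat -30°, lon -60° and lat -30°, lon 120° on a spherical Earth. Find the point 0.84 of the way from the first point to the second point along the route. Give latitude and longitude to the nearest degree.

≈ lat -49°, lon 120°

Convert each endpoint to a unit vector on the sphere (x = cos φ cos λ, y = cos φ sin λ, z = sin φ).
The central angle between the endpoints is δ = arccos(p₁·p₂) ≈ 2.094 rad (120.0°).
Interpolate at f = 0.84 with slerp weights a = sin((1−f)δ)/sin δ ≈ 0.380, b = sin(fδ)/sin δ ≈ 1.134.
p = a·p₁ + b·p₂ ≈ (-0.327, 0.566, -0.757); φ = arcsin(p_z) ≈ -49.20°, λ = atan2(p_y, p_x) ≈ 120.00°.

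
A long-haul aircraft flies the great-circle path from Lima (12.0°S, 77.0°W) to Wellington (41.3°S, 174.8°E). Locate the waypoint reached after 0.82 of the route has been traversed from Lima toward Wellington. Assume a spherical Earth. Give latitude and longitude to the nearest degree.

≈ 45°S, 162°W

Write both endpoints as unit vectors p₁, p₂ with components (cos φ cos λ, cos φ sin λ, sin φ).
The central angle between the endpoints is δ = arccos(p₁·p₂) ≈ 1.663 rad (95.3°).
Interpolate at f = 0.82 with slerp weights a = sin((1−f)δ)/sin δ ≈ 0.296, b = sin(fδ)/sin δ ≈ 0.983.
p = a·p₁ + b·p₂ ≈ (-0.670, -0.215, -0.710); φ = arcsin(p_z) ≈ -45.26°, λ = atan2(p_y, p_x) ≈ -162.18°.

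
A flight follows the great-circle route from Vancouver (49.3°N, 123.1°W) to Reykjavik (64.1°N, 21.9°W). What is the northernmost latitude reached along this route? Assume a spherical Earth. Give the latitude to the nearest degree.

The great circle lies in the plane with unit normal n̂ = (p₁ × p₂)/|p₁ × p₂|.
Here n̂_z ≈ +0.359; the vertex latitude is φ_max = arccos|n̂_z| ≈ 69.0°.
Check via Clairaut: cos φ_max = |cos φ₁| · sin C = cos(49.3°)·sin(33.4°) ≈ 0.359, again giving ≈ 69.0°.

≈ 69°N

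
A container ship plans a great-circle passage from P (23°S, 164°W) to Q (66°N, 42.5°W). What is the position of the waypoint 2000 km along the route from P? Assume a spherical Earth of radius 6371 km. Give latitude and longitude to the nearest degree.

Convert each endpoint to a unit vector on the sphere (x = cos φ cos λ, y = cos φ sin λ, z = sin φ).
The central angle between the endpoints is δ = arccos(p₁·p₂) ≈ 2.156 rad (123.5°). The total great-circle distance is δ·R ≈ 2.156 × 6371 ≈ 13737 km, so the target fraction is f = 2000/13737 ≈ 0.146.
Interpolate at f ≈ 0.146 with slerp weights a = sin((1−f)δ)/sin δ ≈ 1.156, b = sin(fδ)/sin δ ≈ 0.370.
p = a·p₁ + b·p₂ ≈ (-0.912, -0.395, -0.113); φ = arcsin(p_z) ≈ -6.50°, λ = atan2(p_y, p_x) ≈ -156.57°.

≈ (6°S, 157°W)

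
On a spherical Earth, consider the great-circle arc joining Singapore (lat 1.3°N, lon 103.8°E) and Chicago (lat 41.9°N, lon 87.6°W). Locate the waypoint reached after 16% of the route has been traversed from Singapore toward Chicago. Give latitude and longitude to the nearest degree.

Write both endpoints as unit vectors p₁, p₂ with components (cos φ cos λ, cos φ sin λ, sin φ).
The central angle between the endpoints is δ = arccos(p₁·p₂) ≈ 2.366 rad (135.6°).
Interpolate at f = 0.16 with slerp weights a = sin((1−f)δ)/sin δ ≈ 1.306, b = sin(fδ)/sin δ ≈ 0.528.
p = a·p₁ + b·p₂ ≈ (-0.295, 0.876, 0.382); φ = arcsin(p_z) ≈ 22.48°, λ = atan2(p_y, p_x) ≈ 108.62°.

≈ lat 22°N, lon 109°E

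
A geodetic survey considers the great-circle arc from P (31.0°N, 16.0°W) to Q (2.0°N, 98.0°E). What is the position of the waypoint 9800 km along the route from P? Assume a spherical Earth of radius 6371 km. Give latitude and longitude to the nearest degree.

≈ (14°N, 80°E)

Write both endpoints as unit vectors p₁, p₂ with components (cos φ cos λ, cos φ sin λ, sin φ).
The central angle between the endpoints is δ = arccos(p₁·p₂) ≈ 1.908 rad (109.3°). The total great-circle distance is δ·R ≈ 1.908 × 6371 ≈ 12153 km, so the target fraction is f = 9800/12153 ≈ 0.806.
Interpolate at f ≈ 0.806 with slerp weights a = sin((1−f)δ)/sin δ ≈ 0.383, b = sin(fδ)/sin δ ≈ 1.059.
p = a·p₁ + b·p₂ ≈ (0.168, 0.958, 0.234); φ = arcsin(p_z) ≈ 13.53°, λ = atan2(p_y, p_x) ≈ 80.06°.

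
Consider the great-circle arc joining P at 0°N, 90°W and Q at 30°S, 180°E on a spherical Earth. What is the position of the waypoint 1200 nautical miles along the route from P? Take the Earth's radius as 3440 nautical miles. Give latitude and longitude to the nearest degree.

Convert each endpoint to a unit vector on the sphere (x = cos φ cos λ, y = cos φ sin λ, z = sin φ).
The central angle between the endpoints is δ = arccos(p₁·p₂) ≈ 1.571 rad (90.0°). The total great-circle distance is δ·R ≈ 1.571 × 3440 ≈ 5404 nmi, so the target fraction is f = 1200/5404 ≈ 0.222.
Interpolate at f ≈ 0.222 with slerp weights a = sin((1−f)δ)/sin δ ≈ 0.940, b = sin(fδ)/sin δ ≈ 0.342.
p = a·p₁ + b·p₂ ≈ (-0.296, -0.940, -0.171); φ = arcsin(p_z) ≈ -9.84°, λ = atan2(p_y, p_x) ≈ -107.48°.

≈ 10°S, 107°W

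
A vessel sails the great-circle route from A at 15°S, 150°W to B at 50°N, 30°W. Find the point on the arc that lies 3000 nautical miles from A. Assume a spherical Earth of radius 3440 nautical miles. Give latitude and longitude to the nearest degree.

Write both endpoints as unit vectors p₁, p₂ with components (cos φ cos λ, cos φ sin λ, sin φ).
The central angle between the endpoints is δ = arccos(p₁·p₂) ≈ 2.104 rad (120.6°). The total great-circle distance is δ·R ≈ 2.104 × 3440 ≈ 7239 nmi, so the target fraction is f = 3000/7239 ≈ 0.414.
Interpolate at f ≈ 0.414 with slerp weights a = sin((1−f)δ)/sin δ ≈ 1.096, b = sin(fδ)/sin δ ≈ 0.889.
p = a·p₁ + b·p₂ ≈ (-0.421, -0.815, 0.398); φ = arcsin(p_z) ≈ 23.44°, λ = atan2(p_y, p_x) ≈ -117.34°.

≈ 23°N, 117°W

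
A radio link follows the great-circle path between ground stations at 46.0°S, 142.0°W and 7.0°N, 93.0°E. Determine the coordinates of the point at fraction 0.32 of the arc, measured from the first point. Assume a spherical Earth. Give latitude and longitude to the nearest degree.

≈ 46°S, 162°E

Write both endpoints as unit vectors p₁, p₂ with components (cos φ cos λ, cos φ sin λ, sin φ).
The central angle between the endpoints is δ = arccos(p₁·p₂) ≈ 2.075 rad (118.9°).
Interpolate at f = 0.32 with slerp weights a = sin((1−f)δ)/sin δ ≈ 1.128, b = sin(fδ)/sin δ ≈ 0.704.
p = a·p₁ + b·p₂ ≈ (-0.654, 0.215, -0.725); φ = arcsin(p_z) ≈ -46.50°, λ = atan2(p_y, p_x) ≈ 161.76°.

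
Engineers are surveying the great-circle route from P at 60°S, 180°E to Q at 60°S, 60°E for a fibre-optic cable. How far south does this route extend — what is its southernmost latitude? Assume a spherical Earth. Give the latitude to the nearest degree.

The great circle lies in the plane with unit normal n̂ = (p₁ × p₂)/|p₁ × p₂|.
Here n̂_z ≈ -0.277; the vertex latitude is φ_max = arccos|n̂_z| ≈ 73.9°.
Check via Clairaut: cos φ_max = |cos φ₁| · sin C = cos(60.0°)·sin(146.3°) ≈ 0.277, again giving ≈ 73.9°.

≈ 74°S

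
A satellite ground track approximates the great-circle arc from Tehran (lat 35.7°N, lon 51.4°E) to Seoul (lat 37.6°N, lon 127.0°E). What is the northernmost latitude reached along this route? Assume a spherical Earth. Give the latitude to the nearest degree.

≈ 43°N

The great circle lies in the plane with unit normal n̂ = (p₁ × p₂)/|p₁ × p₂|.
Here n̂_z ≈ +0.728; the vertex latitude is φ_max = arccos|n̂_z| ≈ 43.3°.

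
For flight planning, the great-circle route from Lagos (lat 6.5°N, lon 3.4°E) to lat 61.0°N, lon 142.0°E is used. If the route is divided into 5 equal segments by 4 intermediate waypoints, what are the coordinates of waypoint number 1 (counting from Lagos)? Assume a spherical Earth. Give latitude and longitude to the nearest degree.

≈ lat 26°N, lon 11°E

From cos δ = sin φ₁ sin φ₂ + cos φ₁ cos φ₂ cos Δλ, the central angle is δ ≈ 1.836 rad (105.2°).
Interpolate at f = 1/5 with slerp weights a = sin((1−f)δ)/sin δ ≈ 1.031, b = sin(fδ)/sin δ ≈ 0.372.
p = a·p₁ + b·p₂ ≈ (0.880, 0.172, 0.442); φ = arcsin(p_z) ≈ 26.24°, λ = atan2(p_y, p_x) ≈ 11.04°.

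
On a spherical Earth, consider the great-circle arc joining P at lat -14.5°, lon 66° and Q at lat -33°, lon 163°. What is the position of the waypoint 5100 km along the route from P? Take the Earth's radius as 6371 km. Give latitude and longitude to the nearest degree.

≈ lat -34°, lon 112°

Convert each endpoint to a unit vector on the sphere (x = cos φ cos λ, y = cos φ sin λ, z = sin φ).
The central angle between the endpoints is δ = arccos(p₁·p₂) ≈ 1.533 rad (87.9°). The total great-circle distance is δ·R ≈ 1.533 × 6371 ≈ 9769 km, so the target fraction is f = 5100/9769 ≈ 0.522.
Interpolate at f ≈ 0.522 with slerp weights a = sin((1−f)δ)/sin δ ≈ 0.669, b = sin(fδ)/sin δ ≈ 0.718.
p = a·p₁ + b·p₂ ≈ (-0.312, 0.768, -0.559); φ = arcsin(p_z) ≈ -33.97°, λ = atan2(p_y, p_x) ≈ 112.13°.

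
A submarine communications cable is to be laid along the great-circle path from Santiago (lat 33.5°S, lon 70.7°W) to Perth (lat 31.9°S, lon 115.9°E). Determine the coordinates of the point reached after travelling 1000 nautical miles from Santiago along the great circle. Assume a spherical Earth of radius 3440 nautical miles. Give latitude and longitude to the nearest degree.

From cos δ = sin φ₁ sin φ₂ + cos φ₁ cos φ₂ cos Δλ, the central angle is δ ≈ 1.995 rad (114.3°). The total great-circle distance is δ·R ≈ 1.995 × 3440 ≈ 6863 nmi, so the target fraction is f = 1000/6863 ≈ 0.146.
Interpolate at f ≈ 0.146 with slerp weights a = sin((1−f)δ)/sin δ ≈ 1.087, b = sin(fδ)/sin δ ≈ 0.314.
p = a·p₁ + b·p₂ ≈ (0.183, -0.616, -0.766); φ = arcsin(p_z) ≈ -50.03°, λ = atan2(p_y, p_x) ≈ -73.44°.

≈ lat 50°S, lon 73°W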